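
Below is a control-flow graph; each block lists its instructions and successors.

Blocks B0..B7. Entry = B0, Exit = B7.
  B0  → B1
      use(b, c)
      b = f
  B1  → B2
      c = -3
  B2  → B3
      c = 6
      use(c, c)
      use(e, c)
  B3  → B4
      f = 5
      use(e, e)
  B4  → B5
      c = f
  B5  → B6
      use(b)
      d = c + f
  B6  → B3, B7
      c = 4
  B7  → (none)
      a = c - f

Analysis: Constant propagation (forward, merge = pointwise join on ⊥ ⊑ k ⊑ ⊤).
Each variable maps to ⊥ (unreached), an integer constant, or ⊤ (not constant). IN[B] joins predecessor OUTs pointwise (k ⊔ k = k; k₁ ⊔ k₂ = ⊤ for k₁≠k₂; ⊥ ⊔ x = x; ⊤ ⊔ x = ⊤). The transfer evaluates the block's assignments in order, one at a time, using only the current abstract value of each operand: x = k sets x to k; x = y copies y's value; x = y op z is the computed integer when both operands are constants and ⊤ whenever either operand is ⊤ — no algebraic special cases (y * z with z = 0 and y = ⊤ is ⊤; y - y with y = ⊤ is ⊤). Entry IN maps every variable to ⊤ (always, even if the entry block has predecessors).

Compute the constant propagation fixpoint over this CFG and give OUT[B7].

Fixpoint table:
  B0:   IN=(all ⊤)   OUT=(all ⊤)
  B1:   IN=(all ⊤)   OUT={c:-3; rest ⊤}
  B2:   IN={c:-3; rest ⊤}   OUT={c:6; rest ⊤}
  B3:   IN=(all ⊤)   OUT={f:5; rest ⊤}
  B4:   IN={f:5; rest ⊤}   OUT={c:5, f:5; rest ⊤}
  B5:   IN={c:5, f:5; rest ⊤}   OUT={c:5, d:10, f:5; rest ⊤}
  B6:   IN={c:5, d:10, f:5; rest ⊤}   OUT={c:4, d:10, f:5; rest ⊤}
  B7:   IN={c:4, d:10, f:5; rest ⊤}   OUT={a:-1, c:4, d:10, f:5; rest ⊤}

Merge at B7: IN[B7] = OUT[B6] = {a: ⊤, b: ⊤, c: 4, d: 10, e: ⊤, f: 5}
Applying B7's transfer function to that IN value gives OUT[B7] (row B7 above).

Answer: {a: -1, b: ⊤, c: 4, d: 10, e: ⊤, f: 5}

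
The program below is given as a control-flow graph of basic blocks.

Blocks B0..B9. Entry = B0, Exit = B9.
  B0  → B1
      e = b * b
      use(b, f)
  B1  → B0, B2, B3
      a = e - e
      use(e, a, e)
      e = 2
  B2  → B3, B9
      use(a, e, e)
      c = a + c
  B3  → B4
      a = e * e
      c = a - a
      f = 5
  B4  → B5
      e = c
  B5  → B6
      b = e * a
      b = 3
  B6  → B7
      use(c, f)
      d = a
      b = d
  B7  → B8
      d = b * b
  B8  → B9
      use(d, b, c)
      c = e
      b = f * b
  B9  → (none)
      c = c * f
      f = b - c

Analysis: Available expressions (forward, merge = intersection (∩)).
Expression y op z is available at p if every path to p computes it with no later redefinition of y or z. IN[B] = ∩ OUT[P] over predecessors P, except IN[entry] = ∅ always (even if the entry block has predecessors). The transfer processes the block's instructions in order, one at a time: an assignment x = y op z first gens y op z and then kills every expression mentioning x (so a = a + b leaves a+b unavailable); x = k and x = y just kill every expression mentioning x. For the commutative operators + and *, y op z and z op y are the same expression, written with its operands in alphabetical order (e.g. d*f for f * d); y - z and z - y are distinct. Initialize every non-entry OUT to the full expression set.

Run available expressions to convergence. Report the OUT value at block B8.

Answer: {a*e, a-a}

Working:
Per-block solution:
  B0:  IN={}  OUT={b*b}
  B1:  IN={b*b}  OUT={b*b}
  B2:  IN={b*b}  OUT={b*b}
  B3:  IN={b*b}  OUT={a-a, b*b, e*e}
  B4:  IN={a-a, b*b, e*e}  OUT={a-a, b*b}
  B5:  IN={a-a, b*b}  OUT={a*e, a-a}
  B6:  IN={a*e, a-a}  OUT={a*e, a-a}
  B7:  IN={a*e, a-a}  OUT={a*e, a-a, b*b}
  B8:  IN={a*e, a-a, b*b}  OUT={a*e, a-a}
  B9:  IN={}  OUT={b-c}

Merge at B8: IN[B8] = OUT[B7] = {a*e, a-a, b*b}
Applying B8's transfer function to that IN value gives OUT[B8] (row B8 above).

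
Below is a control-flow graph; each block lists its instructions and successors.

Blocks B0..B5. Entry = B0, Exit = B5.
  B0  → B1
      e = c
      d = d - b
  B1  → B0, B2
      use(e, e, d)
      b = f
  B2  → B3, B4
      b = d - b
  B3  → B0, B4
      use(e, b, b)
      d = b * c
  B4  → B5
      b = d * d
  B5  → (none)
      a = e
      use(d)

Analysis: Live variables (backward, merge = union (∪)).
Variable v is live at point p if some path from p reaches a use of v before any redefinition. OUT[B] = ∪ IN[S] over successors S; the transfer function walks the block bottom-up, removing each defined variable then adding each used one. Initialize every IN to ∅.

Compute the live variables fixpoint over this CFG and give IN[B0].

Per-block solution:
  B0:  IN={b, c, d, f}  OUT={c, d, e, f}
  B1:  IN={c, d, e, f}  OUT={b, c, d, e, f}
  B2:  IN={b, c, d, e, f}  OUT={b, c, d, e, f}
  B3:  IN={b, c, e, f}  OUT={b, c, d, e, f}
  B4:  IN={d, e}  OUT={d, e}
  B5:  IN={d, e}  OUT={}

Merge at B0: OUT[B0] = IN[B1] = {c, d, e, f}
Applying B0's transfer function to that OUT value gives IN[B0] (row B0 above).

Answer: {b, c, d, f}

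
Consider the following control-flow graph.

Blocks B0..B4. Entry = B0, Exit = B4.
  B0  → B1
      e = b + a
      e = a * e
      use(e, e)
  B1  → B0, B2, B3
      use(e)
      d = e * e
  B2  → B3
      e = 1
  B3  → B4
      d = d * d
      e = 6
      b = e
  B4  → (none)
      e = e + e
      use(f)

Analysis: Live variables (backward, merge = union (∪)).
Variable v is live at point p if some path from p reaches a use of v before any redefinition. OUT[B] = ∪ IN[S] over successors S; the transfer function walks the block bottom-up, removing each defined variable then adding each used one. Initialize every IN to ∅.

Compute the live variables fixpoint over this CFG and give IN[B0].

Answer: {a, b, f}

Working:
Converged values:
  B0: | IN={a, b, f} | OUT={a, b, e, f}
  B1: | IN={a, b, e, f} | OUT={a, b, d, f}
  B2: | IN={d, f} | OUT={d, f}
  B3: | IN={d, f} | OUT={e, f}
  B4: | IN={e, f} | OUT={}

Merge at B0: OUT[B0] = IN[B1] = {a, b, e, f}
Applying B0's transfer function to that OUT value gives IN[B0] (row B0 above).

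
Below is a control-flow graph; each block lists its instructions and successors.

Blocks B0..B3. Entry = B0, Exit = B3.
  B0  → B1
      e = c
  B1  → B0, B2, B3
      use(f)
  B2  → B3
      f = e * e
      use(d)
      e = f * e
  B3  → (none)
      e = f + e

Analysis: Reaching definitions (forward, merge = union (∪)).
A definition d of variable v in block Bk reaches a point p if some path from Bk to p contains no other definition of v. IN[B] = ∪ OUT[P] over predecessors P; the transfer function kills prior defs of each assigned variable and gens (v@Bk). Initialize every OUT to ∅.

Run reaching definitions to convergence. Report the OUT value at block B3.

Fixpoint table:
  B0:  IN={e@B0}  OUT={e@B0}
  B1:  IN={e@B0}  OUT={e@B0}
  B2:  IN={e@B0}  OUT={e@B2, f@B2}
  B3:  IN={e@B0, e@B2, f@B2}  OUT={e@B3, f@B2}

Merge at B3: IN[B3] = OUT[B1] ⊔ OUT[B2] = {e@B0, e@B2, f@B2}
Applying B3's transfer function to that IN value gives OUT[B3] (row B3 above).

Answer: {e@B3, f@B2}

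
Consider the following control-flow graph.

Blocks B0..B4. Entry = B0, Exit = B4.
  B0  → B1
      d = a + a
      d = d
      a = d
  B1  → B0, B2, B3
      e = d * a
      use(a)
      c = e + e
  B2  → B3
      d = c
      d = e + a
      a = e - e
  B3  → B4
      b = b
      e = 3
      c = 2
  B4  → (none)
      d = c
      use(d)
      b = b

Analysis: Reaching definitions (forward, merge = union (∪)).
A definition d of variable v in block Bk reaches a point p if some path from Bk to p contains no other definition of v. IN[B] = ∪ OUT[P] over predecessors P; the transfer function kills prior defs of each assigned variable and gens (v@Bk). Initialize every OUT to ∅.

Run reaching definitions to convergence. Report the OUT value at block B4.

Answer: {a@B0, a@B2, b@B4, c@B3, d@B4, e@B3}

Derivation:
Converged values:
  B0:  IN={a@B0, c@B1, d@B0, e@B1}  OUT={a@B0, c@B1, d@B0, e@B1}
  B1:  IN={a@B0, c@B1, d@B0, e@B1}  OUT={a@B0, c@B1, d@B0, e@B1}
  B2:  IN={a@B0, c@B1, d@B0, e@B1}  OUT={a@B2, c@B1, d@B2, e@B1}
  B3:  IN={a@B0, a@B2, c@B1, d@B0, d@B2, e@B1}  OUT={a@B0, a@B2, b@B3, c@B3, d@B0, d@B2, e@B3}
  B4:  IN={a@B0, a@B2, b@B3, c@B3, d@B0, d@B2, e@B3}  OUT={a@B0, a@B2, b@B4, c@B3, d@B4, e@B3}

Merge at B4: IN[B4] = OUT[B3] = {a@B0, a@B2, b@B3, c@B3, d@B0, d@B2, e@B3}
Applying B4's transfer function to that IN value gives OUT[B4] (row B4 above).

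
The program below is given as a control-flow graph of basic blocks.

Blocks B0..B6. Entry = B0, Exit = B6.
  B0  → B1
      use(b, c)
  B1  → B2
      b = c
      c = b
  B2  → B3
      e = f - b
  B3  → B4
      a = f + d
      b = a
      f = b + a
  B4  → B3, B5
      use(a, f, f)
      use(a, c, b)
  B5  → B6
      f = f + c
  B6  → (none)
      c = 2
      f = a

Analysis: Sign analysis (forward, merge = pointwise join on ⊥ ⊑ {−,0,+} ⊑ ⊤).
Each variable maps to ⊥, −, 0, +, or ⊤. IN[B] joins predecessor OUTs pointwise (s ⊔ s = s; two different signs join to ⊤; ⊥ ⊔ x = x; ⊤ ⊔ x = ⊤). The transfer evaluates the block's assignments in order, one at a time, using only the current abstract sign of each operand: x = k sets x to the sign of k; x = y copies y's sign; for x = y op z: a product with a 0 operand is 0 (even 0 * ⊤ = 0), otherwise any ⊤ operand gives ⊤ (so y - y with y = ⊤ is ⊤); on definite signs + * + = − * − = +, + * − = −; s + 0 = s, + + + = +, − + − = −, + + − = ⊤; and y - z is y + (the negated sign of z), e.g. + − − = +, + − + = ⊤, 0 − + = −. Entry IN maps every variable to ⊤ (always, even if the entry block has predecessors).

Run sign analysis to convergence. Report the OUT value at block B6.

Answer: {a: ⊤, b: ⊤, c: +, d: ⊤, e: ⊤, f: ⊤}

Trace:
Converged values:
  B0:   IN=(all ⊤)   OUT=(all ⊤)
  B1:   IN=(all ⊤)   OUT=(all ⊤)
  B2:   IN=(all ⊤)   OUT=(all ⊤)
  B3:   IN=(all ⊤)   OUT=(all ⊤)
  B4:   IN=(all ⊤)   OUT=(all ⊤)
  B5:   IN=(all ⊤)   OUT=(all ⊤)
  B6:   IN=(all ⊤)   OUT={c:+; rest ⊤}

Merge at B6: IN[B6] = OUT[B5] = {a: ⊤, b: ⊤, c: ⊤, d: ⊤, e: ⊤, f: ⊤}
Applying B6's transfer function to that IN value gives OUT[B6] (row B6 above).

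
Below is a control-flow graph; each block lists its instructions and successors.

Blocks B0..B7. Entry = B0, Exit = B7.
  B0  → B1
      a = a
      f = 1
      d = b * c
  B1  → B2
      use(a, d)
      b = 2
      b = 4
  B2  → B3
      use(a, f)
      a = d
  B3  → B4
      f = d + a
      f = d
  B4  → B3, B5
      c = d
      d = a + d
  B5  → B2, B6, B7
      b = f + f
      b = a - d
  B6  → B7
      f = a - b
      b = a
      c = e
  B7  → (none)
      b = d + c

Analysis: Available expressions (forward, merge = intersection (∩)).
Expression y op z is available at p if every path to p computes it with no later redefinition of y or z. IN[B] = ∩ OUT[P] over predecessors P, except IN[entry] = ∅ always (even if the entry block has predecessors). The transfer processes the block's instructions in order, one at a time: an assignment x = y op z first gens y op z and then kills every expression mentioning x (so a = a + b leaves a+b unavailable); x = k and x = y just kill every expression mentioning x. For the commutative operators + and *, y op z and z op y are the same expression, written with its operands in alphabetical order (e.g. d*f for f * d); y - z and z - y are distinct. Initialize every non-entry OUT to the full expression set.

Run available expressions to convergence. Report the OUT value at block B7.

Answer: {a-d, c+d}

Trace:
Fixpoint table:
  B0:   IN={}   OUT={b*c}
  B1:   IN={b*c}   OUT={}
  B2:   IN={}   OUT={}
  B3:   IN={}   OUT={a+d}
  B4:   IN={a+d}   OUT={}
  B5:   IN={}   OUT={a-d, f+f}
  B6:   IN={a-d, f+f}   OUT={a-d}
  B7:   IN={a-d}   OUT={a-d, c+d}

Merge at B7: IN[B7] = OUT[B5] ∩ OUT[B6] = {a-d}
Applying B7's transfer function to that IN value gives OUT[B7] (row B7 above).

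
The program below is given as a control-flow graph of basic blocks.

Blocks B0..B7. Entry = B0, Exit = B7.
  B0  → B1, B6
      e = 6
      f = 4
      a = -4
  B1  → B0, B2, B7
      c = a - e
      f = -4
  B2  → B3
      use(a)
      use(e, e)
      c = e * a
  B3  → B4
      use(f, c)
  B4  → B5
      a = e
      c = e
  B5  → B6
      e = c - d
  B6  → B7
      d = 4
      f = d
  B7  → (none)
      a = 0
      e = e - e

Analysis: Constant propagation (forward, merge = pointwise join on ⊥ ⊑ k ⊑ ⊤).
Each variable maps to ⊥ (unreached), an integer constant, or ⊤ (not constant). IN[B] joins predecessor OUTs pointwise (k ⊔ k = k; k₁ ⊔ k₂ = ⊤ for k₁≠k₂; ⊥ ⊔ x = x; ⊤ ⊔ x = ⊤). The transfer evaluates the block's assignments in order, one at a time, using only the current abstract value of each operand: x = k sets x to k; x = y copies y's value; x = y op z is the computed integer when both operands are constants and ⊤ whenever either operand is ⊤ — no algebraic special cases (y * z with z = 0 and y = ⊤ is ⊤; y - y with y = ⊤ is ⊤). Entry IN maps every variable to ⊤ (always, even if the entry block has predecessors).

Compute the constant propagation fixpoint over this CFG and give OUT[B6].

Answer: {a: ⊤, b: ⊤, c: ⊤, d: 4, e: ⊤, f: 4}

Derivation:
Fixpoint table:
  B0:   IN=(all ⊤)   OUT={a:-4, e:6, f:4; rest ⊤}
  B1:   IN={a:-4, e:6, f:4; rest ⊤}   OUT={a:-4, c:-10, e:6, f:-4; rest ⊤}
  B2:   IN={a:-4, c:-10, e:6, f:-4; rest ⊤}   OUT={a:-4, c:-24, e:6, f:-4; rest ⊤}
  B3:   IN={a:-4, c:-24, e:6, f:-4; rest ⊤}   OUT={a:-4, c:-24, e:6, f:-4; rest ⊤}
  B4:   IN={a:-4, c:-24, e:6, f:-4; rest ⊤}   OUT={a:6, c:6, e:6, f:-4; rest ⊤}
  B5:   IN={a:6, c:6, e:6, f:-4; rest ⊤}   OUT={a:6, c:6, f:-4; rest ⊤}
  B6:   IN=(all ⊤)   OUT={d:4, f:4; rest ⊤}
  B7:   IN=(all ⊤)   OUT={a:0; rest ⊤}

Merge at B6: IN[B6] = OUT[B0] ⊔ OUT[B5] = {a: ⊤, b: ⊤, c: ⊤, d: ⊤, e: ⊤, f: ⊤}
Applying B6's transfer function to that IN value gives OUT[B6] (row B6 above).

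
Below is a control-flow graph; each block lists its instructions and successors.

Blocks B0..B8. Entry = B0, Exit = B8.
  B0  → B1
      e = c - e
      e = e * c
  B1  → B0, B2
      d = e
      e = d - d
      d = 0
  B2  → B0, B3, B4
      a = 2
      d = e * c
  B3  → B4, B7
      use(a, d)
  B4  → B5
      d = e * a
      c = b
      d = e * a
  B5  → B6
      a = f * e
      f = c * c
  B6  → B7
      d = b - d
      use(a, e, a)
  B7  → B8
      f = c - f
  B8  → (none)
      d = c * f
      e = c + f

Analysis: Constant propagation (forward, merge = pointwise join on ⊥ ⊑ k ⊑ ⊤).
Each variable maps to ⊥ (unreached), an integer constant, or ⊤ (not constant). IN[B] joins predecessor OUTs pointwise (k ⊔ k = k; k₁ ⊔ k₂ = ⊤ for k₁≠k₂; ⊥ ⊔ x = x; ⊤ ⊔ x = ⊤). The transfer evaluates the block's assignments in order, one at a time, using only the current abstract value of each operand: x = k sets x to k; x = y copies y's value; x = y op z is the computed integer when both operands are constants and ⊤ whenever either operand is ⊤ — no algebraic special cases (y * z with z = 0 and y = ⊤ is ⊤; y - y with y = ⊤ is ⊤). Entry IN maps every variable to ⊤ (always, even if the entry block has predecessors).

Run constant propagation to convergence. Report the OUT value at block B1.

Per-block solution:
  B0:   IN=(all ⊤)   OUT=(all ⊤)
  B1:   IN=(all ⊤)   OUT={d:0; rest ⊤}
  B2:   IN={d:0; rest ⊤}   OUT={a:2; rest ⊤}
  B3:   IN={a:2; rest ⊤}   OUT={a:2; rest ⊤}
  B4:   IN={a:2; rest ⊤}   OUT={a:2; rest ⊤}
  B5:   IN={a:2; rest ⊤}   OUT=(all ⊤)
  B6:   IN=(all ⊤)   OUT=(all ⊤)
  B7:   IN=(all ⊤)   OUT=(all ⊤)
  B8:   IN=(all ⊤)   OUT=(all ⊤)

Merge at B1: IN[B1] = OUT[B0] = {a: ⊤, b: ⊤, c: ⊤, d: ⊤, e: ⊤, f: ⊤}
Applying B1's transfer function to that IN value gives OUT[B1] (row B1 above).

Answer: {a: ⊤, b: ⊤, c: ⊤, d: 0, e: ⊤, f: ⊤}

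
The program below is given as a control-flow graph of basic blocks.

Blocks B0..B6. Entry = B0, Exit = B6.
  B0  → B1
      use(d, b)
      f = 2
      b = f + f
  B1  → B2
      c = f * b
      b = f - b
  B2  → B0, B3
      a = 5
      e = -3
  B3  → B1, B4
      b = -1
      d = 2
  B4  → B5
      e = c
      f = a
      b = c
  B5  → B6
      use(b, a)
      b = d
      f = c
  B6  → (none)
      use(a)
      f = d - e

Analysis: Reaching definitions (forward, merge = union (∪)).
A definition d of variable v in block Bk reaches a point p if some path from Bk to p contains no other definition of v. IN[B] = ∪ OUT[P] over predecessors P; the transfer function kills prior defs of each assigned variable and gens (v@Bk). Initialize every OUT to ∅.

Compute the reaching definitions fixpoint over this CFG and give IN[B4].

Converged values:
  B0:   IN={a@B2, b@B1, c@B1, d@B3, e@B2, f@B0}   OUT={a@B2, b@B0, c@B1, d@B3, e@B2, f@B0}
  B1:   IN={a@B2, b@B0, b@B3, c@B1, d@B3, e@B2, f@B0}   OUT={a@B2, b@B1, c@B1, d@B3, e@B2, f@B0}
  B2:   IN={a@B2, b@B1, c@B1, d@B3, e@B2, f@B0}   OUT={a@B2, b@B1, c@B1, d@B3, e@B2, f@B0}
  B3:   IN={a@B2, b@B1, c@B1, d@B3, e@B2, f@B0}   OUT={a@B2, b@B3, c@B1, d@B3, e@B2, f@B0}
  B4:   IN={a@B2, b@B3, c@B1, d@B3, e@B2, f@B0}   OUT={a@B2, b@B4, c@B1, d@B3, e@B4, f@B4}
  B5:   IN={a@B2, b@B4, c@B1, d@B3, e@B4, f@B4}   OUT={a@B2, b@B5, c@B1, d@B3, e@B4, f@B5}
  B6:   IN={a@B2, b@B5, c@B1, d@B3, e@B4, f@B5}   OUT={a@B2, b@B5, c@B1, d@B3, e@B4, f@B6}

Merge at B4: IN[B4] = OUT[B3] = {a@B2, b@B3, c@B1, d@B3, e@B2, f@B0}

Answer: {a@B2, b@B3, c@B1, d@B3, e@B2, f@B0}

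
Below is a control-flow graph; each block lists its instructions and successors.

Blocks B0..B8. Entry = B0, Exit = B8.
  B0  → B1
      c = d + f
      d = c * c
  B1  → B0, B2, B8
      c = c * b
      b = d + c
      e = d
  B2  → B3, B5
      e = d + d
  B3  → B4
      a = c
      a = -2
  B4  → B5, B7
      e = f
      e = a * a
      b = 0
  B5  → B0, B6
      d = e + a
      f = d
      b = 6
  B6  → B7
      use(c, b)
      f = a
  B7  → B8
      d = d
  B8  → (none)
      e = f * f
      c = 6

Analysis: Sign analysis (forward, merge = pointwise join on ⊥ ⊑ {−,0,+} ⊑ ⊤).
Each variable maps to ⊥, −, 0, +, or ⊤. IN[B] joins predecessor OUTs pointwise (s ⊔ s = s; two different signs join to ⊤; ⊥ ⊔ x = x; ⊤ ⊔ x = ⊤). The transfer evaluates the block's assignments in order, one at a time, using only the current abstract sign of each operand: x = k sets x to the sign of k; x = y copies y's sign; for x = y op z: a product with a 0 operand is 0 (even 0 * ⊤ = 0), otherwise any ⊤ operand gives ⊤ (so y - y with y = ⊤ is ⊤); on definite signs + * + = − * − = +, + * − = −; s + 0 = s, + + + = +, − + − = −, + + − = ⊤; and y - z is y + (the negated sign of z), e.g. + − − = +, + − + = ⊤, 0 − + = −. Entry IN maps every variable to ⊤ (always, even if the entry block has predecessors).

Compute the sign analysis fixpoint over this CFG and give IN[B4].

Answer: {a: -, b: ⊤, c: ⊤, d: ⊤, e: ⊤, f: ⊤}

Working:
Converged values:
  B0:  IN=(all ⊤)  OUT=(all ⊤)
  B1:  IN=(all ⊤)  OUT=(all ⊤)
  B2:  IN=(all ⊤)  OUT=(all ⊤)
  B3:  IN=(all ⊤)  OUT={a:-; rest ⊤}
  B4:  IN={a:-; rest ⊤}  OUT={a:-, b:0, e:+; rest ⊤}
  B5:  IN=(all ⊤)  OUT={b:+; rest ⊤}
  B6:  IN={b:+; rest ⊤}  OUT={b:+; rest ⊤}
  B7:  IN=(all ⊤)  OUT=(all ⊤)
  B8:  IN=(all ⊤)  OUT={c:+; rest ⊤}

Merge at B4: IN[B4] = OUT[B3] = {a: -, b: ⊤, c: ⊤, d: ⊤, e: ⊤, f: ⊤}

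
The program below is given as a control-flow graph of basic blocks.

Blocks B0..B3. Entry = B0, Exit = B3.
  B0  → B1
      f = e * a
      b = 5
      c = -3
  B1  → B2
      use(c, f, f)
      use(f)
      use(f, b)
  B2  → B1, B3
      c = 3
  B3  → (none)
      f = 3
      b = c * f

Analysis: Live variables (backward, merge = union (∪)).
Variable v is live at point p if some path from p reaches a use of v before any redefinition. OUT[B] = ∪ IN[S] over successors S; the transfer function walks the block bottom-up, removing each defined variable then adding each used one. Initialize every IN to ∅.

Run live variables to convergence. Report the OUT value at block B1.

Fixpoint table:
  B0:  IN={a, e}  OUT={b, c, f}
  B1:  IN={b, c, f}  OUT={b, f}
  B2:  IN={b, f}  OUT={b, c, f}
  B3:  IN={c}  OUT={}

Merge at B1: OUT[B1] = IN[B2] = {b, f}

Answer: {b, f}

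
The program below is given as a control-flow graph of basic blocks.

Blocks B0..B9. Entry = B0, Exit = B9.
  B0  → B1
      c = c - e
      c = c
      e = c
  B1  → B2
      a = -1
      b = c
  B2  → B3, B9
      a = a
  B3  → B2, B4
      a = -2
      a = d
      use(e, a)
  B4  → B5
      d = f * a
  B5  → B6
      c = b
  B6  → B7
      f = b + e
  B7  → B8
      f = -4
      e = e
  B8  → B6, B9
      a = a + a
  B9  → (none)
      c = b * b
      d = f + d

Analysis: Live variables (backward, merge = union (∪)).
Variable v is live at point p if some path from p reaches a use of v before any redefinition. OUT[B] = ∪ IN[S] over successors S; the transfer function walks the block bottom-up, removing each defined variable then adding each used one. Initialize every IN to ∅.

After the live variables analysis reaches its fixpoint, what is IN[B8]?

Answer: {a, b, d, e, f}

Trace:
Converged values:
  B0:   IN={c, d, e, f}   OUT={c, d, e, f}
  B1:   IN={c, d, e, f}   OUT={a, b, d, e, f}
  B2:   IN={a, b, d, e, f}   OUT={b, d, e, f}
  B3:   IN={b, d, e, f}   OUT={a, b, d, e, f}
  B4:   IN={a, b, e, f}   OUT={a, b, d, e}
  B5:   IN={a, b, d, e}   OUT={a, b, d, e}
  B6:   IN={a, b, d, e}   OUT={a, b, d, e}
  B7:   IN={a, b, d, e}   OUT={a, b, d, e, f}
  B8:   IN={a, b, d, e, f}   OUT={a, b, d, e, f}
  B9:   IN={b, d, f}   OUT={}

Merge at B8: OUT[B8] = IN[B6] ⊔ IN[B9] = {a, b, d, e, f}
Applying B8's transfer function to that OUT value gives IN[B8] (row B8 above).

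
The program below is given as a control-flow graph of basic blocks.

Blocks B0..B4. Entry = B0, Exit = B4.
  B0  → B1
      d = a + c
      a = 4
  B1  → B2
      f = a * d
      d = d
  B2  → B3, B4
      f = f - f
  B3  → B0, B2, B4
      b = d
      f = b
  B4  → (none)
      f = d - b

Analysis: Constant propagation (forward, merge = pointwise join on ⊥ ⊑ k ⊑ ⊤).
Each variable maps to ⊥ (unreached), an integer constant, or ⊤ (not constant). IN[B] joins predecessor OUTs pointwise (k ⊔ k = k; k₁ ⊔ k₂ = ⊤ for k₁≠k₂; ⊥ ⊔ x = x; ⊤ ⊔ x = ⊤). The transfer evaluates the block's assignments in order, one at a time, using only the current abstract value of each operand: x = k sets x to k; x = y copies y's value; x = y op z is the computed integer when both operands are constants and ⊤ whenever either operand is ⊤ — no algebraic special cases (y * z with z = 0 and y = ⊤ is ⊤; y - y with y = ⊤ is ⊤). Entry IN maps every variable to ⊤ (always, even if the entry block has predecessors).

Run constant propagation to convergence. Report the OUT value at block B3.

Per-block solution:
  B0:   IN=(all ⊤)   OUT={a:4; rest ⊤}
  B1:   IN={a:4; rest ⊤}   OUT={a:4; rest ⊤}
  B2:   IN={a:4; rest ⊤}   OUT={a:4; rest ⊤}
  B3:   IN={a:4; rest ⊤}   OUT={a:4; rest ⊤}
  B4:   IN={a:4; rest ⊤}   OUT={a:4; rest ⊤}

Merge at B3: IN[B3] = OUT[B2] = {a: 4, b: ⊤, c: ⊤, d: ⊤, e: ⊤, f: ⊤}
Applying B3's transfer function to that IN value gives OUT[B3] (row B3 above).

Answer: {a: 4, b: ⊤, c: ⊤, d: ⊤, e: ⊤, f: ⊤}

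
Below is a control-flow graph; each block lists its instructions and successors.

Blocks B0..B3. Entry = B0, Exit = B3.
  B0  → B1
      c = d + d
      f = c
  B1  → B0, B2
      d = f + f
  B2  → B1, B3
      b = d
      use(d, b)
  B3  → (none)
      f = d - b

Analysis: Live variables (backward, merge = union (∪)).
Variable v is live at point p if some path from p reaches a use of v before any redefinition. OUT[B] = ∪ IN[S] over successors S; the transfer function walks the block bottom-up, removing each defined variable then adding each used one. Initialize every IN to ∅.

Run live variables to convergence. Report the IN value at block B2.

Per-block solution:
  B0: | IN={d} | OUT={f}
  B1: | IN={f} | OUT={d, f}
  B2: | IN={d, f} | OUT={b, d, f}
  B3: | IN={b, d} | OUT={}

Merge at B2: OUT[B2] = IN[B1] ⊔ IN[B3] = {b, d, f}
Applying B2's transfer function to that OUT value gives IN[B2] (row B2 above).

Answer: {d, f}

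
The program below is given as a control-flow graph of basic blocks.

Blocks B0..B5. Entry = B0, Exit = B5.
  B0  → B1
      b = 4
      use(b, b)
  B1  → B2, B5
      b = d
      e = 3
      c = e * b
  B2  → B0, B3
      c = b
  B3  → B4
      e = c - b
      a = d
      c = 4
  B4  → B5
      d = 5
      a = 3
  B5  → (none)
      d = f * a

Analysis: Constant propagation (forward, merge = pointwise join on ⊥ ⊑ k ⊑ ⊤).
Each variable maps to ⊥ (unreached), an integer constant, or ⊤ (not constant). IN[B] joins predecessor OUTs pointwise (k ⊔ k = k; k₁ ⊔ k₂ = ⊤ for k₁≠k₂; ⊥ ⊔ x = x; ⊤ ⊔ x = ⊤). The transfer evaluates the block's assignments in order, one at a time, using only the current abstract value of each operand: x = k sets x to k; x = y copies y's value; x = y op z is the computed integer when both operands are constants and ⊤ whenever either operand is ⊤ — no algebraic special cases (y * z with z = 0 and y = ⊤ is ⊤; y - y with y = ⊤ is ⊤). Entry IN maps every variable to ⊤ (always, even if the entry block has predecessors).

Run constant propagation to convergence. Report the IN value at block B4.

Answer: {a: ⊤, b: ⊤, c: 4, d: ⊤, e: ⊤, f: ⊤}

Working:
Fixpoint table:
  B0:  IN=(all ⊤)  OUT={b:4; rest ⊤}
  B1:  IN={b:4; rest ⊤}  OUT={e:3; rest ⊤}
  B2:  IN={e:3; rest ⊤}  OUT={e:3; rest ⊤}
  B3:  IN={e:3; rest ⊤}  OUT={c:4; rest ⊤}
  B4:  IN={c:4; rest ⊤}  OUT={a:3, c:4, d:5; rest ⊤}
  B5:  IN=(all ⊤)  OUT=(all ⊤)

Merge at B4: IN[B4] = OUT[B3] = {a: ⊤, b: ⊤, c: 4, d: ⊤, e: ⊤, f: ⊤}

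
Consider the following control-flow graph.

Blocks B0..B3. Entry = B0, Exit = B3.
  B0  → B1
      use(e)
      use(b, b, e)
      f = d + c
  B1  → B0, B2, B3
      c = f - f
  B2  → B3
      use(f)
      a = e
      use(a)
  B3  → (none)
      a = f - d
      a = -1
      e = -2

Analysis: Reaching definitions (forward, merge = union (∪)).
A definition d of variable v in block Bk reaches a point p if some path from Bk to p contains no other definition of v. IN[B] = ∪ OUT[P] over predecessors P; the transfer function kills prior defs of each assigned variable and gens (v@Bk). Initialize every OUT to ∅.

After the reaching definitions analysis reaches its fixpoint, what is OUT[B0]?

Answer: {c@B1, f@B0}

Derivation:
Per-block solution:
  B0: | IN={c@B1, f@B0} | OUT={c@B1, f@B0}
  B1: | IN={c@B1, f@B0} | OUT={c@B1, f@B0}
  B2: | IN={c@B1, f@B0} | OUT={a@B2, c@B1, f@B0}
  B3: | IN={a@B2, c@B1, f@B0} | OUT={a@B3, c@B1, e@B3, f@B0}

Merge at B0 (entry node, so the boundary value {} is joined with the incoming edge(s)): IN[B0] = {} ⊔ OUT[B1] = {c@B1, f@B0}
Applying B0's transfer function to that IN value gives OUT[B0] (row B0 above).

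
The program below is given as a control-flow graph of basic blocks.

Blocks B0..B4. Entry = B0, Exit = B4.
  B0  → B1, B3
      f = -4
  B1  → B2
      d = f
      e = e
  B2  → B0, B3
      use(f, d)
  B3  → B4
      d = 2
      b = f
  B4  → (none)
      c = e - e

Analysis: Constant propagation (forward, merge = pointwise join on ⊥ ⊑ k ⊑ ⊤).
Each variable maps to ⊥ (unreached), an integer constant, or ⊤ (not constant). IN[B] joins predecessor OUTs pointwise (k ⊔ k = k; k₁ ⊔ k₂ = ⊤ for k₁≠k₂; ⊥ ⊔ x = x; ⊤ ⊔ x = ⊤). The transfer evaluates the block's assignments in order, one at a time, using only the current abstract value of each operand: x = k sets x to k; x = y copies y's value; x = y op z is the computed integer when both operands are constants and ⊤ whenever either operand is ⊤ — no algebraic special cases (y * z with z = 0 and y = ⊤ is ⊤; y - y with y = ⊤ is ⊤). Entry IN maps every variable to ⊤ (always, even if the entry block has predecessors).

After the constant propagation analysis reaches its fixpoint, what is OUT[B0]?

Per-block solution:
  B0:   IN=(all ⊤)   OUT={f:-4; rest ⊤}
  B1:   IN={f:-4; rest ⊤}   OUT={d:-4, f:-4; rest ⊤}
  B2:   IN={d:-4, f:-4; rest ⊤}   OUT={d:-4, f:-4; rest ⊤}
  B3:   IN={f:-4; rest ⊤}   OUT={b:-4, d:2, f:-4; rest ⊤}
  B4:   IN={b:-4, d:2, f:-4; rest ⊤}   OUT={b:-4, d:2, f:-4; rest ⊤}

Merge at B0 (entry node, so the boundary value (all ⊤) is joined with the incoming edge(s)): IN[B0] = (all ⊤) ⊔ OUT[B2] = {a: ⊤, b: ⊤, c: ⊤, d: ⊤, e: ⊤, f: ⊤}
Applying B0's transfer function to that IN value gives OUT[B0] (row B0 above).

Answer: {a: ⊤, b: ⊤, c: ⊤, d: ⊤, e: ⊤, f: -4}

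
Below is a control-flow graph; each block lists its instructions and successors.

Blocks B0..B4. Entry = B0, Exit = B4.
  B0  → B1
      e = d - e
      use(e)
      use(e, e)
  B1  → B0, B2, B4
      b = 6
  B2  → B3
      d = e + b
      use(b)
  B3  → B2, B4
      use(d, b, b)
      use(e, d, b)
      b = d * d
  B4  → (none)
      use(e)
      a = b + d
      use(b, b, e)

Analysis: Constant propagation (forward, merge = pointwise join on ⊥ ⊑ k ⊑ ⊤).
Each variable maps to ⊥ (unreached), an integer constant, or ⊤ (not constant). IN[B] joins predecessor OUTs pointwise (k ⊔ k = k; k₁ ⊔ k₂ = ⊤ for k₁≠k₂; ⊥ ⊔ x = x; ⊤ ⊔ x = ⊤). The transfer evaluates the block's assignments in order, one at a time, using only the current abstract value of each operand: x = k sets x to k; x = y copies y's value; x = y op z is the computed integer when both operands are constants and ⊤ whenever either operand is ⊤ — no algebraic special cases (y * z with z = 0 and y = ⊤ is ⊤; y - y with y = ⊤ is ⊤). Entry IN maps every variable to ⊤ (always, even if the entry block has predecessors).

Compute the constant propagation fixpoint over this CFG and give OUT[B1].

Answer: {a: ⊤, b: 6, c: ⊤, d: ⊤, e: ⊤, f: ⊤}

Working:
Converged values:
  B0: | IN=(all ⊤) | OUT=(all ⊤)
  B1: | IN=(all ⊤) | OUT={b:6; rest ⊤}
  B2: | IN=(all ⊤) | OUT=(all ⊤)
  B3: | IN=(all ⊤) | OUT=(all ⊤)
  B4: | IN=(all ⊤) | OUT=(all ⊤)

Merge at B1: IN[B1] = OUT[B0] = {a: ⊤, b: ⊤, c: ⊤, d: ⊤, e: ⊤, f: ⊤}
Applying B1's transfer function to that IN value gives OUT[B1] (row B1 above).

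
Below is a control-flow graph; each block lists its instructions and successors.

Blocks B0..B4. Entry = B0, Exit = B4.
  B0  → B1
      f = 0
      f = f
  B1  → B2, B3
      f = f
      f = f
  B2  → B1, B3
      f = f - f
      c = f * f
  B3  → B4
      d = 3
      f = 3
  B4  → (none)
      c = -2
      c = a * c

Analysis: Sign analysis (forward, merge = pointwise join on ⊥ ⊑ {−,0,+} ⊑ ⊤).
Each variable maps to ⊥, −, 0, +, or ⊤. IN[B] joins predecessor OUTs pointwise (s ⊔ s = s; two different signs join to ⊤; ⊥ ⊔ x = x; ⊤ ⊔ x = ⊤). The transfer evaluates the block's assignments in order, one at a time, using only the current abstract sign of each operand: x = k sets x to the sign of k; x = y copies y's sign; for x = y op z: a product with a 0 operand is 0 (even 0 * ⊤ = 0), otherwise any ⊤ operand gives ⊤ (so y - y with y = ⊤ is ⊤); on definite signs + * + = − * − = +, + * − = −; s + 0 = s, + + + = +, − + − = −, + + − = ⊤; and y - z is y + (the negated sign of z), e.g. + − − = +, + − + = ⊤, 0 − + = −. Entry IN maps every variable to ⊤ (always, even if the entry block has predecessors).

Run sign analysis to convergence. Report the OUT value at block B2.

Per-block solution:
  B0:  IN=(all ⊤)  OUT={f:0; rest ⊤}
  B1:  IN={f:0; rest ⊤}  OUT={f:0; rest ⊤}
  B2:  IN={f:0; rest ⊤}  OUT={c:0, f:0; rest ⊤}
  B3:  IN={f:0; rest ⊤}  OUT={d:+, f:+; rest ⊤}
  B4:  IN={d:+, f:+; rest ⊤}  OUT={d:+, f:+; rest ⊤}

Merge at B2: IN[B2] = OUT[B1] = {a: ⊤, b: ⊤, c: ⊤, d: ⊤, e: ⊤, f: 0}
Applying B2's transfer function to that IN value gives OUT[B2] (row B2 above).

Answer: {a: ⊤, b: ⊤, c: 0, d: ⊤, e: ⊤, f: 0}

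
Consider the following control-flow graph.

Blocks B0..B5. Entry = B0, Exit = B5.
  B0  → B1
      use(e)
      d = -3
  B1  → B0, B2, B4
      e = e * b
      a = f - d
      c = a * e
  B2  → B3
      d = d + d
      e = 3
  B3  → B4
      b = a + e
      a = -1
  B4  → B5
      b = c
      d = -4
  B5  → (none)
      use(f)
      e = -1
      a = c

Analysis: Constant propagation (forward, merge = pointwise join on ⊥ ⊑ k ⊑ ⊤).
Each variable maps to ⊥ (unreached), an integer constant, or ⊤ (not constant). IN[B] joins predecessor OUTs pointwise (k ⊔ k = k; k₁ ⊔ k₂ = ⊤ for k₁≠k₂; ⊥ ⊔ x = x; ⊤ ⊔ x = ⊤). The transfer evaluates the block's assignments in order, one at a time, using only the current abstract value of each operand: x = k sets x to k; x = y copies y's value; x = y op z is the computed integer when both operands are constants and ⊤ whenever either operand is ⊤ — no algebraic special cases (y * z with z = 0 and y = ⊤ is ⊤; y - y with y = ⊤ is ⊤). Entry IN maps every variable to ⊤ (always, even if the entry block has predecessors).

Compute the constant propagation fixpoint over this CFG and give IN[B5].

Converged values:
  B0:   IN=(all ⊤)   OUT={d:-3; rest ⊤}
  B1:   IN={d:-3; rest ⊤}   OUT={d:-3; rest ⊤}
  B2:   IN={d:-3; rest ⊤}   OUT={d:-6, e:3; rest ⊤}
  B3:   IN={d:-6, e:3; rest ⊤}   OUT={a:-1, d:-6, e:3; rest ⊤}
  B4:   IN=(all ⊤)   OUT={d:-4; rest ⊤}
  B5:   IN={d:-4; rest ⊤}   OUT={d:-4, e:-1; rest ⊤}

Merge at B5: IN[B5] = OUT[B4] = {a: ⊤, b: ⊤, c: ⊤, d: -4, e: ⊤, f: ⊤}

Answer: {a: ⊤, b: ⊤, c: ⊤, d: -4, e: ⊤, f: ⊤}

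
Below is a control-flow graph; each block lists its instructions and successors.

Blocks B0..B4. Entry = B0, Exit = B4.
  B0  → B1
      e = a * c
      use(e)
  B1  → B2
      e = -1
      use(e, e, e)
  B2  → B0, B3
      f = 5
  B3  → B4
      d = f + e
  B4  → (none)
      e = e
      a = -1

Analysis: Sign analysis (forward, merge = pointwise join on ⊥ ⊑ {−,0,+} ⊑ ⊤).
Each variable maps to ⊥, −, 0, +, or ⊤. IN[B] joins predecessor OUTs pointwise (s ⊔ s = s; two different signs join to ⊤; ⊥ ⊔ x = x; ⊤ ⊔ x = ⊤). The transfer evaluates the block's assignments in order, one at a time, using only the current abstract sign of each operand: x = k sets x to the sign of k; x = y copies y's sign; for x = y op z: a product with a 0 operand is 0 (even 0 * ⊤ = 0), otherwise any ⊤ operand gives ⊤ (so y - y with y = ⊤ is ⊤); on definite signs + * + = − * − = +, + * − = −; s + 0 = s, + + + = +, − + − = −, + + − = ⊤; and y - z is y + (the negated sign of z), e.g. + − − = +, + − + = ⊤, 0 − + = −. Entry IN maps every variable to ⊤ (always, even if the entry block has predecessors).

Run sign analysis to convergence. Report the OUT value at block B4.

Answer: {a: -, b: ⊤, c: ⊤, d: ⊤, e: -, f: +}

Working:
Per-block solution:
  B0:  IN=(all ⊤)  OUT=(all ⊤)
  B1:  IN=(all ⊤)  OUT={e:-; rest ⊤}
  B2:  IN={e:-; rest ⊤}  OUT={e:-, f:+; rest ⊤}
  B3:  IN={e:-, f:+; rest ⊤}  OUT={e:-, f:+; rest ⊤}
  B4:  IN={e:-, f:+; rest ⊤}  OUT={a:-, e:-, f:+; rest ⊤}

Merge at B4: IN[B4] = OUT[B3] = {a: ⊤, b: ⊤, c: ⊤, d: ⊤, e: -, f: +}
Applying B4's transfer function to that IN value gives OUT[B4] (row B4 above).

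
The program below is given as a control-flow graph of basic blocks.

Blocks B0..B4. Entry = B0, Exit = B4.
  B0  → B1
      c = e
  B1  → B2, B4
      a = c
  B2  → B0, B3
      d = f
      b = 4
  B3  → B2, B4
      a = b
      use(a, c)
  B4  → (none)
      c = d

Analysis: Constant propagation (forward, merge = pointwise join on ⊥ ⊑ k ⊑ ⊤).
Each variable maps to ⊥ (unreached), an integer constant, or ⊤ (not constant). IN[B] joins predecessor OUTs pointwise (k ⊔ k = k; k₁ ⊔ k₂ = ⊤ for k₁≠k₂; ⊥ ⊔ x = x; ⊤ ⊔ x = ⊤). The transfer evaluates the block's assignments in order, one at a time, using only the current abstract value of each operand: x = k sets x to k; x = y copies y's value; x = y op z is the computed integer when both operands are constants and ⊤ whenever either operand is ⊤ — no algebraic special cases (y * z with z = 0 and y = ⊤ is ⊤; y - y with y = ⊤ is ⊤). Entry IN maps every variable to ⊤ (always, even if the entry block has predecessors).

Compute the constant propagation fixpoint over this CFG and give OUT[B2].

Fixpoint table:
  B0:   IN=(all ⊤)   OUT=(all ⊤)
  B1:   IN=(all ⊤)   OUT=(all ⊤)
  B2:   IN=(all ⊤)   OUT={b:4; rest ⊤}
  B3:   IN={b:4; rest ⊤}   OUT={a:4, b:4; rest ⊤}
  B4:   IN=(all ⊤)   OUT=(all ⊤)

Merge at B2: IN[B2] = OUT[B1] ⊔ OUT[B3] = {a: ⊤, b: ⊤, c: ⊤, d: ⊤, e: ⊤, f: ⊤}
Applying B2's transfer function to that IN value gives OUT[B2] (row B2 above).

Answer: {a: ⊤, b: 4, c: ⊤, d: ⊤, e: ⊤, f: ⊤}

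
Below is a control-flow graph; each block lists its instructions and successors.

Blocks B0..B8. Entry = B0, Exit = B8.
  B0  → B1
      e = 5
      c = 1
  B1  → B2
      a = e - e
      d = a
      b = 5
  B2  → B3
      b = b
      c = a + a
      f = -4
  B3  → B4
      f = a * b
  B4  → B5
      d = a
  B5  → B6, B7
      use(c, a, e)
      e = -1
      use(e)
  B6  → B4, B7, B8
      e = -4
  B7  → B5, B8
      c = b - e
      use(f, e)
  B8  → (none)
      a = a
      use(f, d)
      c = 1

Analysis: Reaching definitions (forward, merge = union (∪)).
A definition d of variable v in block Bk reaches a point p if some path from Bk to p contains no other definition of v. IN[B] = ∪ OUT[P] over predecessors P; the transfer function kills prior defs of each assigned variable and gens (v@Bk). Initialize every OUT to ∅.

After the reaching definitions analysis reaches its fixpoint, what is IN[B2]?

Fixpoint table:
  B0:  IN={}  OUT={c@B0, e@B0}
  B1:  IN={c@B0, e@B0}  OUT={a@B1, b@B1, c@B0, d@B1, e@B0}
  B2:  IN={a@B1, b@B1, c@B0, d@B1, e@B0}  OUT={a@B1, b@B2, c@B2, d@B1, e@B0, f@B2}
  B3:  IN={a@B1, b@B2, c@B2, d@B1, e@B0, f@B2}  OUT={a@B1, b@B2, c@B2, d@B1, e@B0, f@B3}
  B4:  IN={a@B1, b@B2, c@B2, c@B7, d@B1, d@B4, e@B0, e@B6, f@B3}  OUT={a@B1, b@B2, c@B2, c@B7, d@B4, e@B0, e@B6, f@B3}
  B5:  IN={a@B1, b@B2, c@B2, c@B7, d@B4, e@B0, e@B5, e@B6, f@B3}  OUT={a@B1, b@B2, c@B2, c@B7, d@B4, e@B5, f@B3}
  B6:  IN={a@B1, b@B2, c@B2, c@B7, d@B4, e@B5, f@B3}  OUT={a@B1, b@B2, c@B2, c@B7, d@B4, e@B6, f@B3}
  B7:  IN={a@B1, b@B2, c@B2, c@B7, d@B4, e@B5, e@B6, f@B3}  OUT={a@B1, b@B2, c@B7, d@B4, e@B5, e@B6, f@B3}
  B8:  IN={a@B1, b@B2, c@B2, c@B7, d@B4, e@B5, e@B6, f@B3}  OUT={a@B8, b@B2, c@B8, d@B4, e@B5, e@B6, f@B3}

Merge at B2: IN[B2] = OUT[B1] = {a@B1, b@B1, c@B0, d@B1, e@B0}

Answer: {a@B1, b@B1, c@B0, d@B1, e@B0}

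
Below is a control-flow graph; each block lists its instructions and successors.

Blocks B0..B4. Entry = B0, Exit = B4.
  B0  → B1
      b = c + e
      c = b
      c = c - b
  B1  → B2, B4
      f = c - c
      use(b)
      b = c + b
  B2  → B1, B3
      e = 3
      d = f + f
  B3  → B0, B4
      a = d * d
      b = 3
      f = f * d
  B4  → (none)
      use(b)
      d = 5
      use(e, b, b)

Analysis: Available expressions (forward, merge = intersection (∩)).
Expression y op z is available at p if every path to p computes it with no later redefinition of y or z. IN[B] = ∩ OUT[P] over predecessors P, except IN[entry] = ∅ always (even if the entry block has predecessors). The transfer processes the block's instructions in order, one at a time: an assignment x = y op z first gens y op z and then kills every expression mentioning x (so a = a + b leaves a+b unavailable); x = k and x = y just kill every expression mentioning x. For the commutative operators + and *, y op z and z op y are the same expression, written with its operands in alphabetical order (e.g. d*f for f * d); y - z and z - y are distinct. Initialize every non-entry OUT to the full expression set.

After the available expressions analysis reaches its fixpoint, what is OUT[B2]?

Converged values:
  B0:   IN={}   OUT={}
  B1:   IN={}   OUT={c-c}
  B2:   IN={c-c}   OUT={c-c, f+f}
  B3:   IN={c-c, f+f}   OUT={c-c, d*d}
  B4:   IN={c-c}   OUT={c-c}

Merge at B2: IN[B2] = OUT[B1] = {c-c}
Applying B2's transfer function to that IN value gives OUT[B2] (row B2 above).

Answer: {c-c, f+f}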